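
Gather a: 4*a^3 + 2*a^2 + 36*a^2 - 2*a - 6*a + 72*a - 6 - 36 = 4*a^3 + 38*a^2 + 64*a - 42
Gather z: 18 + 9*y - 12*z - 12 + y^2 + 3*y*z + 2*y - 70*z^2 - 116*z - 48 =y^2 + 11*y - 70*z^2 + z*(3*y - 128) - 42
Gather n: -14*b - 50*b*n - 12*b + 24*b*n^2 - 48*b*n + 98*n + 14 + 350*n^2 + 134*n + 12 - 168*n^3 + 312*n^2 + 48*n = -26*b - 168*n^3 + n^2*(24*b + 662) + n*(280 - 98*b) + 26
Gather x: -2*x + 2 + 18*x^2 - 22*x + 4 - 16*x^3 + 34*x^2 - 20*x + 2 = -16*x^3 + 52*x^2 - 44*x + 8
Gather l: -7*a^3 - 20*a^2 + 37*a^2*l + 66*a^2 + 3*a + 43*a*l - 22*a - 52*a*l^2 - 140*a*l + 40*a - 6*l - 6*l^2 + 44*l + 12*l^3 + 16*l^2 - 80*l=-7*a^3 + 46*a^2 + 21*a + 12*l^3 + l^2*(10 - 52*a) + l*(37*a^2 - 97*a - 42)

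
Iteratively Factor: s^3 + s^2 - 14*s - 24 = (s + 2)*(s^2 - s - 12) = (s - 4)*(s + 2)*(s + 3)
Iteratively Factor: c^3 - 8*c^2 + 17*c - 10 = (c - 1)*(c^2 - 7*c + 10) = (c - 5)*(c - 1)*(c - 2)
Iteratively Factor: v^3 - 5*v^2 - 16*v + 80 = (v + 4)*(v^2 - 9*v + 20) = (v - 5)*(v + 4)*(v - 4)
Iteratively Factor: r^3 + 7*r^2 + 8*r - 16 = (r + 4)*(r^2 + 3*r - 4) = (r - 1)*(r + 4)*(r + 4)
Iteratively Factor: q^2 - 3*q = (q - 3)*(q)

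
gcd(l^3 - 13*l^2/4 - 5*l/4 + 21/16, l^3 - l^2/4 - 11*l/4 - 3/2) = l + 3/4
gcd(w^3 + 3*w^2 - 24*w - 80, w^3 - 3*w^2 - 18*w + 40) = w^2 - w - 20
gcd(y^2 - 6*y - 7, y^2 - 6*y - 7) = y^2 - 6*y - 7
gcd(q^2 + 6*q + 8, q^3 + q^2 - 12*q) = q + 4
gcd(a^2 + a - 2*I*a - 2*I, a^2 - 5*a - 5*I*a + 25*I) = 1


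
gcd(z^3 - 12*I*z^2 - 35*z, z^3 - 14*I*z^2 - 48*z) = z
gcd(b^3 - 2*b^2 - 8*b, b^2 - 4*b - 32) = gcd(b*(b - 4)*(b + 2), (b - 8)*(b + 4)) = 1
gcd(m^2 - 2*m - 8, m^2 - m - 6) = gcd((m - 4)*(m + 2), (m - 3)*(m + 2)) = m + 2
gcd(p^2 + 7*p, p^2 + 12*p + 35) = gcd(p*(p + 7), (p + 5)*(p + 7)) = p + 7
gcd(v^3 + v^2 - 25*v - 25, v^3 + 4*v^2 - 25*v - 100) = v^2 - 25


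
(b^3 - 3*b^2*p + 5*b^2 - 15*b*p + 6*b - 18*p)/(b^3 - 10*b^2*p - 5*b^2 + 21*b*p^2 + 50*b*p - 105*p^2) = (-b^2 - 5*b - 6)/(-b^2 + 7*b*p + 5*b - 35*p)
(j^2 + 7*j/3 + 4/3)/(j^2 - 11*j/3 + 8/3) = (3*j^2 + 7*j + 4)/(3*j^2 - 11*j + 8)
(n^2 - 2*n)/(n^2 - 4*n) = (n - 2)/(n - 4)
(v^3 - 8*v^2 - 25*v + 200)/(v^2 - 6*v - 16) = (v^2 - 25)/(v + 2)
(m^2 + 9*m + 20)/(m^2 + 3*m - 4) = (m + 5)/(m - 1)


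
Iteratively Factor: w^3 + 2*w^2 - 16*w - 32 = (w + 2)*(w^2 - 16) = (w - 4)*(w + 2)*(w + 4)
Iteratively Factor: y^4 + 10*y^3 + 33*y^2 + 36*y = (y + 3)*(y^3 + 7*y^2 + 12*y) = y*(y + 3)*(y^2 + 7*y + 12) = y*(y + 3)^2*(y + 4)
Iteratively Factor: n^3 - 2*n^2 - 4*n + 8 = (n + 2)*(n^2 - 4*n + 4) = (n - 2)*(n + 2)*(n - 2)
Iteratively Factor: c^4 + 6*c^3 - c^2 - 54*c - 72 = (c + 3)*(c^3 + 3*c^2 - 10*c - 24) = (c + 3)*(c + 4)*(c^2 - c - 6) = (c + 2)*(c + 3)*(c + 4)*(c - 3)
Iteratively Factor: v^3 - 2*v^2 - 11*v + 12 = (v - 1)*(v^2 - v - 12) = (v - 4)*(v - 1)*(v + 3)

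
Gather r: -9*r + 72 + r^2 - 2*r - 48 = r^2 - 11*r + 24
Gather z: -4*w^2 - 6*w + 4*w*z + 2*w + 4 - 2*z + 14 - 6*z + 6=-4*w^2 - 4*w + z*(4*w - 8) + 24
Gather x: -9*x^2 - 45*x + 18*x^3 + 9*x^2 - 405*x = 18*x^3 - 450*x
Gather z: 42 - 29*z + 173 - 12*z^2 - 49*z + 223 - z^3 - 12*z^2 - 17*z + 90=-z^3 - 24*z^2 - 95*z + 528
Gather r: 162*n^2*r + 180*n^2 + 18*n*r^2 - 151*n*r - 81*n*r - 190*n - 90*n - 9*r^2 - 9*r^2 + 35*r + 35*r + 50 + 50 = 180*n^2 - 280*n + r^2*(18*n - 18) + r*(162*n^2 - 232*n + 70) + 100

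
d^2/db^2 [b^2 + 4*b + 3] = 2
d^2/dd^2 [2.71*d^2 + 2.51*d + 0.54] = 5.42000000000000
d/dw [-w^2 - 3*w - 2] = -2*w - 3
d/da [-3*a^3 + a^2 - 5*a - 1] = -9*a^2 + 2*a - 5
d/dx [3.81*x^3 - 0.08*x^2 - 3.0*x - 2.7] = 11.43*x^2 - 0.16*x - 3.0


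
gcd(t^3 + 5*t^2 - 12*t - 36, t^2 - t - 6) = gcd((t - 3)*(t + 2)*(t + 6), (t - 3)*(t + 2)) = t^2 - t - 6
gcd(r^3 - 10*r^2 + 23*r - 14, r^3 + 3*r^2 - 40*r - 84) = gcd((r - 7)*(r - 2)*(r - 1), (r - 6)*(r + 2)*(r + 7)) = 1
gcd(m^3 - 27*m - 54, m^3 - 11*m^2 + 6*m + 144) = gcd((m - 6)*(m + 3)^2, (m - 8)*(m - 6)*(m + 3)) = m^2 - 3*m - 18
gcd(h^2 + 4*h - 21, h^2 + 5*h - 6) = 1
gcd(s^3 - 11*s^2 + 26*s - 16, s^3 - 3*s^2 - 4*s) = 1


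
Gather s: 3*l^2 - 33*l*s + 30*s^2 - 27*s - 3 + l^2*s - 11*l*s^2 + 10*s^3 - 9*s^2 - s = 3*l^2 + 10*s^3 + s^2*(21 - 11*l) + s*(l^2 - 33*l - 28) - 3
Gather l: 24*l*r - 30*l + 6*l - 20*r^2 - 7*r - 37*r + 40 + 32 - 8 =l*(24*r - 24) - 20*r^2 - 44*r + 64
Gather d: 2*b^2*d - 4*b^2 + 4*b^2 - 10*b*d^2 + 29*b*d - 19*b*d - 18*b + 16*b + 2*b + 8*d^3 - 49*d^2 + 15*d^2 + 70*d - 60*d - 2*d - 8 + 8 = 8*d^3 + d^2*(-10*b - 34) + d*(2*b^2 + 10*b + 8)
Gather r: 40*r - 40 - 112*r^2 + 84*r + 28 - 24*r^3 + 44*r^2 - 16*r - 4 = -24*r^3 - 68*r^2 + 108*r - 16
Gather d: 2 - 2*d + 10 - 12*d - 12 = -14*d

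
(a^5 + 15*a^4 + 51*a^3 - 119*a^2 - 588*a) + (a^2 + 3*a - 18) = a^5 + 15*a^4 + 51*a^3 - 118*a^2 - 585*a - 18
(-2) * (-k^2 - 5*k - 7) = 2*k^2 + 10*k + 14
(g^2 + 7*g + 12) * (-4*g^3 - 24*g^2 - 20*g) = -4*g^5 - 52*g^4 - 236*g^3 - 428*g^2 - 240*g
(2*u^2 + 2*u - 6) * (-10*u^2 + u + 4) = -20*u^4 - 18*u^3 + 70*u^2 + 2*u - 24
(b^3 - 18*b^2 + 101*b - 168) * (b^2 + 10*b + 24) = b^5 - 8*b^4 - 55*b^3 + 410*b^2 + 744*b - 4032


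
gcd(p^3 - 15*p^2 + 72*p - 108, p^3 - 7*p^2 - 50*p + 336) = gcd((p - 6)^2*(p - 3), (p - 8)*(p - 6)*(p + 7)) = p - 6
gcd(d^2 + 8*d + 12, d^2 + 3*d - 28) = 1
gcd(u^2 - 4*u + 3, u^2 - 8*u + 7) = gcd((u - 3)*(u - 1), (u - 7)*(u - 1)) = u - 1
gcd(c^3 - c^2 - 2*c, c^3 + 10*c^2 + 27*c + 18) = c + 1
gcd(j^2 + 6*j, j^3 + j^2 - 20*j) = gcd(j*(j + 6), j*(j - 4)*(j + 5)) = j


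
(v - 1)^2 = v^2 - 2*v + 1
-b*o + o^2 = o*(-b + o)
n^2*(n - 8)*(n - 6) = n^4 - 14*n^3 + 48*n^2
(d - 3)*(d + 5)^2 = d^3 + 7*d^2 - 5*d - 75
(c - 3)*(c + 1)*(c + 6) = c^3 + 4*c^2 - 15*c - 18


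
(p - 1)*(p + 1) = p^2 - 1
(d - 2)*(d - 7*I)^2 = d^3 - 2*d^2 - 14*I*d^2 - 49*d + 28*I*d + 98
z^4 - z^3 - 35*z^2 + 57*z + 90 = (z - 5)*(z - 3)*(z + 1)*(z + 6)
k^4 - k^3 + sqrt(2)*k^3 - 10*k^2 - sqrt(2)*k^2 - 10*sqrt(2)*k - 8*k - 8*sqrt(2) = (k - 4)*(k + 1)*(k + 2)*(k + sqrt(2))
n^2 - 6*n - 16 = (n - 8)*(n + 2)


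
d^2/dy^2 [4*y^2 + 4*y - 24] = 8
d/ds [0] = 0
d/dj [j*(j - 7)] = 2*j - 7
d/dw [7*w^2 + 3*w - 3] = 14*w + 3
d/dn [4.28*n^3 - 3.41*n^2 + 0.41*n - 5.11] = 12.84*n^2 - 6.82*n + 0.41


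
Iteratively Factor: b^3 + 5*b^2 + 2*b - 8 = (b - 1)*(b^2 + 6*b + 8) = (b - 1)*(b + 2)*(b + 4)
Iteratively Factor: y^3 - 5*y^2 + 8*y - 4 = (y - 2)*(y^2 - 3*y + 2) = (y - 2)*(y - 1)*(y - 2)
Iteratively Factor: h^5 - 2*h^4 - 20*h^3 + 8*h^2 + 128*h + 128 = (h - 4)*(h^4 + 2*h^3 - 12*h^2 - 40*h - 32) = (h - 4)*(h + 2)*(h^3 - 12*h - 16) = (h - 4)*(h + 2)^2*(h^2 - 2*h - 8) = (h - 4)^2*(h + 2)^2*(h + 2)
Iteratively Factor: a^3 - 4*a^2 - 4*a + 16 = (a + 2)*(a^2 - 6*a + 8) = (a - 4)*(a + 2)*(a - 2)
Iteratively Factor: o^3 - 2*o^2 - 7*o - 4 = (o + 1)*(o^2 - 3*o - 4) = (o - 4)*(o + 1)*(o + 1)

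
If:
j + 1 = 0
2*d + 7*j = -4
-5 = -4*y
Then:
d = 3/2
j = -1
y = 5/4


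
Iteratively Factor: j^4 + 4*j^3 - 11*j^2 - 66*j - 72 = (j - 4)*(j^3 + 8*j^2 + 21*j + 18) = (j - 4)*(j + 3)*(j^2 + 5*j + 6) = (j - 4)*(j + 2)*(j + 3)*(j + 3)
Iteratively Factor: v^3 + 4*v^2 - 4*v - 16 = (v - 2)*(v^2 + 6*v + 8) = (v - 2)*(v + 4)*(v + 2)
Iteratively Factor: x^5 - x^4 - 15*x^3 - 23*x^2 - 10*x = (x - 5)*(x^4 + 4*x^3 + 5*x^2 + 2*x) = (x - 5)*(x + 2)*(x^3 + 2*x^2 + x) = (x - 5)*(x + 1)*(x + 2)*(x^2 + x) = x*(x - 5)*(x + 1)*(x + 2)*(x + 1)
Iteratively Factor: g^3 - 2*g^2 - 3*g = (g + 1)*(g^2 - 3*g) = (g - 3)*(g + 1)*(g)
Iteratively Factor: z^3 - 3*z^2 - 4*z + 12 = (z + 2)*(z^2 - 5*z + 6) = (z - 2)*(z + 2)*(z - 3)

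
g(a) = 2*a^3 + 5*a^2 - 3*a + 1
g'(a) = 6*a^2 + 10*a - 3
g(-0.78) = 5.43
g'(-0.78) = -7.15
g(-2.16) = 10.65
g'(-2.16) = 3.39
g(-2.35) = 9.71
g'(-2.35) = 6.64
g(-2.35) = 9.71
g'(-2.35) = 6.64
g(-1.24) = 8.59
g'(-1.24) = -6.17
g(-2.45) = 8.95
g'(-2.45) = 8.52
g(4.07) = 206.45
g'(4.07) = 137.09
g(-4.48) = -65.04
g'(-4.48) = 72.62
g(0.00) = 1.00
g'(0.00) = -3.00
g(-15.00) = -5579.00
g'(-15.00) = 1197.00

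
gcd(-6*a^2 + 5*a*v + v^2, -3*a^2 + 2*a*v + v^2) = -a + v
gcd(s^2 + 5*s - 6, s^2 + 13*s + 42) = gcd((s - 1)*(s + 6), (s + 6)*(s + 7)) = s + 6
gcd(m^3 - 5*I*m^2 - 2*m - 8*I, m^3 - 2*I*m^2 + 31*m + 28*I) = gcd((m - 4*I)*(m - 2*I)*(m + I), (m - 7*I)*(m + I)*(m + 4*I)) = m + I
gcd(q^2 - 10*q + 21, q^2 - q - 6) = q - 3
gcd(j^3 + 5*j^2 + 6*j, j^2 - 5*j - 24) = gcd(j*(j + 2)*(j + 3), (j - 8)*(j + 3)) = j + 3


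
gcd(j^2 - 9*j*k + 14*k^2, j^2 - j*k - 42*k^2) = j - 7*k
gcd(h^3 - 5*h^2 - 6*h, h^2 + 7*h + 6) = h + 1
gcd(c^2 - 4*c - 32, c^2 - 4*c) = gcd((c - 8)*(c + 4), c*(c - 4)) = 1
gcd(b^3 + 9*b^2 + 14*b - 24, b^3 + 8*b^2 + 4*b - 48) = b^2 + 10*b + 24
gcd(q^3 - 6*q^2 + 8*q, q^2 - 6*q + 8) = q^2 - 6*q + 8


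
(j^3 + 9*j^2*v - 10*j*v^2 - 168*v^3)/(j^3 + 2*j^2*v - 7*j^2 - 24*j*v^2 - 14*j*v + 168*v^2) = (j + 7*v)/(j - 7)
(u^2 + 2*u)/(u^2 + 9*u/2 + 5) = 2*u/(2*u + 5)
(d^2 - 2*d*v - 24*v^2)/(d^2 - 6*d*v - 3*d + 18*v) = (d + 4*v)/(d - 3)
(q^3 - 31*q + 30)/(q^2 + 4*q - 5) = (q^2 + q - 30)/(q + 5)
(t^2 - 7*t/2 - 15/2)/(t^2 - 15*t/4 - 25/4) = 2*(2*t + 3)/(4*t + 5)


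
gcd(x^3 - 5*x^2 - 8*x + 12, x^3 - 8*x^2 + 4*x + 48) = x^2 - 4*x - 12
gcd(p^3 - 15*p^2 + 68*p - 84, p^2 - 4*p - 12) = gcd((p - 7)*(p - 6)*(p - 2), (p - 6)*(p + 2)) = p - 6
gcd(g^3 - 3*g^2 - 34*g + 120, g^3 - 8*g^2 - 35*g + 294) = g + 6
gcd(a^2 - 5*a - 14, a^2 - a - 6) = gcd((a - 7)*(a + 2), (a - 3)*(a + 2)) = a + 2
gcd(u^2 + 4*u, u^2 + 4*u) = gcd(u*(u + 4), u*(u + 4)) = u^2 + 4*u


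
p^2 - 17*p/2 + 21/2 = (p - 7)*(p - 3/2)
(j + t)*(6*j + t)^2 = 36*j^3 + 48*j^2*t + 13*j*t^2 + t^3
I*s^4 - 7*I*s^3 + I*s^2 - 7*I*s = s*(s - 7)*(s + I)*(I*s + 1)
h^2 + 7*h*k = h*(h + 7*k)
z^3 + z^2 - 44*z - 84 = (z - 7)*(z + 2)*(z + 6)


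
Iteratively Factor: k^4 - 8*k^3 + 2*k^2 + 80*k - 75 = (k + 3)*(k^3 - 11*k^2 + 35*k - 25) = (k - 5)*(k + 3)*(k^2 - 6*k + 5) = (k - 5)*(k - 1)*(k + 3)*(k - 5)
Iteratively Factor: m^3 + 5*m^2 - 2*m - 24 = (m + 4)*(m^2 + m - 6) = (m - 2)*(m + 4)*(m + 3)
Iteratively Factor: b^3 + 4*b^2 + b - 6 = (b + 3)*(b^2 + b - 2) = (b + 2)*(b + 3)*(b - 1)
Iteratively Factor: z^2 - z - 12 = (z + 3)*(z - 4)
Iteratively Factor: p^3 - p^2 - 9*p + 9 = (p - 3)*(p^2 + 2*p - 3) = (p - 3)*(p + 3)*(p - 1)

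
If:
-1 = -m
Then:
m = 1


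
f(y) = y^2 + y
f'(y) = 2*y + 1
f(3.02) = 12.14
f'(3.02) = 7.04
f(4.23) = 22.12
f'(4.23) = 9.46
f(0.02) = 0.02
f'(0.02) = 1.04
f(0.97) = 1.91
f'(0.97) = 2.94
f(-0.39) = -0.24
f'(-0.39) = 0.22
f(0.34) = 0.46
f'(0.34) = 1.68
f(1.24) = 2.78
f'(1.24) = 3.48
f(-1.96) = 1.88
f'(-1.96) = -2.92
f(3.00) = 12.00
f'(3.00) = 7.00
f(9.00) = 90.00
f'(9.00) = 19.00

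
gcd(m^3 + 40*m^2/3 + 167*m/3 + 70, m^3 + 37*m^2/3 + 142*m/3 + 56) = m^2 + 25*m/3 + 14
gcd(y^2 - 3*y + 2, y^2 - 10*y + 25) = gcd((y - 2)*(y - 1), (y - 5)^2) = 1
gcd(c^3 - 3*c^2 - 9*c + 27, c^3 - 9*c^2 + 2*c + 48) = c - 3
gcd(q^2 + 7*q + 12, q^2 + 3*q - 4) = q + 4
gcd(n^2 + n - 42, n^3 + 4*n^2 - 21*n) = n + 7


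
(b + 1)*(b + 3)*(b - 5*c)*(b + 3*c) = b^4 - 2*b^3*c + 4*b^3 - 15*b^2*c^2 - 8*b^2*c + 3*b^2 - 60*b*c^2 - 6*b*c - 45*c^2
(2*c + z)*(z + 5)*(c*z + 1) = 2*c^2*z^2 + 10*c^2*z + c*z^3 + 5*c*z^2 + 2*c*z + 10*c + z^2 + 5*z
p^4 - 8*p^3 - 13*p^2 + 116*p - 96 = (p - 8)*(p - 3)*(p - 1)*(p + 4)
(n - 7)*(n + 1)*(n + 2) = n^3 - 4*n^2 - 19*n - 14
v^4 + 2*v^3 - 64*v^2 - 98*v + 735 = (v - 7)*(v - 3)*(v + 5)*(v + 7)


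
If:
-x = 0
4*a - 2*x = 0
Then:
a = 0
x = 0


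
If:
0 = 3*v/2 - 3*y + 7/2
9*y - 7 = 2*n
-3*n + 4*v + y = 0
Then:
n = -7/3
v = -49/27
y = 7/27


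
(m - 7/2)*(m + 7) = m^2 + 7*m/2 - 49/2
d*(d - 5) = d^2 - 5*d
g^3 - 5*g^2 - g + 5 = (g - 5)*(g - 1)*(g + 1)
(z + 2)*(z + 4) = z^2 + 6*z + 8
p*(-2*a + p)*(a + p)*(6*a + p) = -12*a^3*p - 8*a^2*p^2 + 5*a*p^3 + p^4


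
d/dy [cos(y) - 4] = -sin(y)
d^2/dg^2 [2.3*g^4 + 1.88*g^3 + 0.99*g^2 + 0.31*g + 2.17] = 27.6*g^2 + 11.28*g + 1.98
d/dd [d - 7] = 1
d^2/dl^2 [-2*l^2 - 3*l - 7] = -4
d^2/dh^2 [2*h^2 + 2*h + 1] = 4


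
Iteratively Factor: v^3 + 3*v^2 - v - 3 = (v + 1)*(v^2 + 2*v - 3) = (v + 1)*(v + 3)*(v - 1)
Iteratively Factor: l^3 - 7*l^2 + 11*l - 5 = (l - 1)*(l^2 - 6*l + 5) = (l - 5)*(l - 1)*(l - 1)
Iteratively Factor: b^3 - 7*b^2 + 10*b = (b - 2)*(b^2 - 5*b) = (b - 5)*(b - 2)*(b)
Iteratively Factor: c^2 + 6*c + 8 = (c + 2)*(c + 4)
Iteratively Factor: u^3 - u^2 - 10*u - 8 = (u + 2)*(u^2 - 3*u - 4) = (u + 1)*(u + 2)*(u - 4)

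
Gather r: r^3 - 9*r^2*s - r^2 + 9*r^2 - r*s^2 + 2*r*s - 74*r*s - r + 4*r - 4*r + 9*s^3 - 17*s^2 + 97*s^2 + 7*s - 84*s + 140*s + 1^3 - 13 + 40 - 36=r^3 + r^2*(8 - 9*s) + r*(-s^2 - 72*s - 1) + 9*s^3 + 80*s^2 + 63*s - 8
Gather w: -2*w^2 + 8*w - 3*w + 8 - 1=-2*w^2 + 5*w + 7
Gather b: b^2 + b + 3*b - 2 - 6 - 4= b^2 + 4*b - 12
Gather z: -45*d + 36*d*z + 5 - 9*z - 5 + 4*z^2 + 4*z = -45*d + 4*z^2 + z*(36*d - 5)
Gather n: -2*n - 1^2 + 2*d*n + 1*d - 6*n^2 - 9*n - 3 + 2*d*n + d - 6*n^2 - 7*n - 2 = 2*d - 12*n^2 + n*(4*d - 18) - 6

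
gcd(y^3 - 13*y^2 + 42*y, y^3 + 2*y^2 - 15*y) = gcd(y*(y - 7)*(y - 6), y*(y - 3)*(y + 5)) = y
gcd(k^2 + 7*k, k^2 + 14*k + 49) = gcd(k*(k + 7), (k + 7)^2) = k + 7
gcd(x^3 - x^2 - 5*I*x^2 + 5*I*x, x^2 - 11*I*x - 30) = x - 5*I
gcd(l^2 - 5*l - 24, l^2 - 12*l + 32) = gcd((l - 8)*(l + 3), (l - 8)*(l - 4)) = l - 8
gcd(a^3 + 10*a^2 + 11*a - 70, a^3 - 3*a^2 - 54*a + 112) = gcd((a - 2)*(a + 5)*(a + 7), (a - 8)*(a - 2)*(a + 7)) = a^2 + 5*a - 14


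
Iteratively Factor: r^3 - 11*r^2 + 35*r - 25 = (r - 1)*(r^2 - 10*r + 25) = (r - 5)*(r - 1)*(r - 5)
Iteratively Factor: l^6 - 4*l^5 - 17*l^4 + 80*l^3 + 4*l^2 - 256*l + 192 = (l - 2)*(l^5 - 2*l^4 - 21*l^3 + 38*l^2 + 80*l - 96) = (l - 2)*(l + 4)*(l^4 - 6*l^3 + 3*l^2 + 26*l - 24) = (l - 2)*(l - 1)*(l + 4)*(l^3 - 5*l^2 - 2*l + 24) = (l - 4)*(l - 2)*(l - 1)*(l + 4)*(l^2 - l - 6) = (l - 4)*(l - 3)*(l - 2)*(l - 1)*(l + 4)*(l + 2)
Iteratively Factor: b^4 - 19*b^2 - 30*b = (b)*(b^3 - 19*b - 30) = b*(b + 2)*(b^2 - 2*b - 15) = b*(b - 5)*(b + 2)*(b + 3)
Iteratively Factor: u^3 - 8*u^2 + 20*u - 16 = (u - 4)*(u^2 - 4*u + 4) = (u - 4)*(u - 2)*(u - 2)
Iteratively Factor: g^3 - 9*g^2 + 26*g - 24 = (g - 4)*(g^2 - 5*g + 6) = (g - 4)*(g - 3)*(g - 2)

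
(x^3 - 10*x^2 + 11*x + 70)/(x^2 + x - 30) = (x^2 - 5*x - 14)/(x + 6)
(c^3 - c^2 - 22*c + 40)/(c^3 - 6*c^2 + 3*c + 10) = (c^2 + c - 20)/(c^2 - 4*c - 5)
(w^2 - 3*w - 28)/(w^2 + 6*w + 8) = (w - 7)/(w + 2)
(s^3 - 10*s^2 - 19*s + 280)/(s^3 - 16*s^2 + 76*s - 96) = (s^2 - 2*s - 35)/(s^2 - 8*s + 12)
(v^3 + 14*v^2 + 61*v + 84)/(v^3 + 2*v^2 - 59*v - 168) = (v + 4)/(v - 8)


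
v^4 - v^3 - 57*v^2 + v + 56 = (v - 8)*(v - 1)*(v + 1)*(v + 7)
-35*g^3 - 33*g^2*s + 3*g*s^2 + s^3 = (-5*g + s)*(g + s)*(7*g + s)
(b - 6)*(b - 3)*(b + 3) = b^3 - 6*b^2 - 9*b + 54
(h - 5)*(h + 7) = h^2 + 2*h - 35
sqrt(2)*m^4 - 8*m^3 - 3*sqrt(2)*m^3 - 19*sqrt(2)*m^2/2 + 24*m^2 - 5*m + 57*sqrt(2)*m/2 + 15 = (m - 3)*(m - 5*sqrt(2))*(m + sqrt(2)/2)*(sqrt(2)*m + 1)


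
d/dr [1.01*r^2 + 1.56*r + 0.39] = 2.02*r + 1.56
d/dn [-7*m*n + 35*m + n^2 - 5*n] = -7*m + 2*n - 5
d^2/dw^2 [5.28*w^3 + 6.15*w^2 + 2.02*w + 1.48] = 31.68*w + 12.3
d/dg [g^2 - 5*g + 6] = 2*g - 5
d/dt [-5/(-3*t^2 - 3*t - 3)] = 5*(-2*t - 1)/(3*(t^2 + t + 1)^2)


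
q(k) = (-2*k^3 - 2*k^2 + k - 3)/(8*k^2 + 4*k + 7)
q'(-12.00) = -0.25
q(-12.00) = 2.84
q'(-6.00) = -0.27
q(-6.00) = 1.30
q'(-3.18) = -0.31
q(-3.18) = 0.50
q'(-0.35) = 0.12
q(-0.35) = -0.53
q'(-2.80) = -0.33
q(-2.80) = 0.38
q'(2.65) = -0.26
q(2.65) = -0.70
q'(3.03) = -0.26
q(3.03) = -0.80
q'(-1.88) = -0.41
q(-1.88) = 0.05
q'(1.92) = -0.25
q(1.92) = -0.51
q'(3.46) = -0.26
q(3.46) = -0.91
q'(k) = (-16*k - 4)*(-2*k^3 - 2*k^2 + k - 3)/(8*k^2 + 4*k + 7)^2 + (-6*k^2 - 4*k + 1)/(8*k^2 + 4*k + 7)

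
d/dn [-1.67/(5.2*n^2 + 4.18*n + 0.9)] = (17.368*n + 6.9806)/(5.2*n^2 + 4.18*n + 0.9)^2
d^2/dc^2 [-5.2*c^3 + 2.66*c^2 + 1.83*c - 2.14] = 5.32 - 31.2*c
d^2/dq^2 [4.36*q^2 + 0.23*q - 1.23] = 8.72000000000000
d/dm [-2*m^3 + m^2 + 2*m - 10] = -6*m^2 + 2*m + 2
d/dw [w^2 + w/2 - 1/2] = 2*w + 1/2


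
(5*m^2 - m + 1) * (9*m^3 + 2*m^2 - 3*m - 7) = 45*m^5 + m^4 - 8*m^3 - 30*m^2 + 4*m - 7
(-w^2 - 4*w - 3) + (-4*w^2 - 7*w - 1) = -5*w^2 - 11*w - 4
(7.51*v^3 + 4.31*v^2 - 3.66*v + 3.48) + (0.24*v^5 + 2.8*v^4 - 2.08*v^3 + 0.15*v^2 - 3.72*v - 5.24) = 0.24*v^5 + 2.8*v^4 + 5.43*v^3 + 4.46*v^2 - 7.38*v - 1.76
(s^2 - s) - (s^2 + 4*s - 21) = 21 - 5*s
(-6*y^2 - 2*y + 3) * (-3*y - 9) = 18*y^3 + 60*y^2 + 9*y - 27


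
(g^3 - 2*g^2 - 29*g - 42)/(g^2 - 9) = (g^2 - 5*g - 14)/(g - 3)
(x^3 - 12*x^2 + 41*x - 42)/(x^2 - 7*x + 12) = (x^2 - 9*x + 14)/(x - 4)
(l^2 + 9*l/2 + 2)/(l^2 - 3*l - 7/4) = 2*(l + 4)/(2*l - 7)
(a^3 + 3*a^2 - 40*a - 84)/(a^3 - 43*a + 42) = (a + 2)/(a - 1)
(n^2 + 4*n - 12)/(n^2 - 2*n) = (n + 6)/n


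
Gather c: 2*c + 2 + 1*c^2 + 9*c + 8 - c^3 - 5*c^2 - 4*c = -c^3 - 4*c^2 + 7*c + 10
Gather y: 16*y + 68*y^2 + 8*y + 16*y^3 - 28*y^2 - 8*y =16*y^3 + 40*y^2 + 16*y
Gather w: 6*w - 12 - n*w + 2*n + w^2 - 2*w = 2*n + w^2 + w*(4 - n) - 12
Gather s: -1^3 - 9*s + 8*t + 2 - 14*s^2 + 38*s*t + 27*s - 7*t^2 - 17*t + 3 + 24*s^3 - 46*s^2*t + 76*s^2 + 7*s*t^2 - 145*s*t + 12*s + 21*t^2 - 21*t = 24*s^3 + s^2*(62 - 46*t) + s*(7*t^2 - 107*t + 30) + 14*t^2 - 30*t + 4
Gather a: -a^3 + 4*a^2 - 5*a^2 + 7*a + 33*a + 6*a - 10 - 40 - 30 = -a^3 - a^2 + 46*a - 80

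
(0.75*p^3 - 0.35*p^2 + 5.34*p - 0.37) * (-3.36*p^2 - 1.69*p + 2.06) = -2.52*p^5 - 0.0915000000000001*p^4 - 15.8059*p^3 - 8.5024*p^2 + 11.6257*p - 0.7622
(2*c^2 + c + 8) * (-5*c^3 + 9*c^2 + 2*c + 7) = -10*c^5 + 13*c^4 - 27*c^3 + 88*c^2 + 23*c + 56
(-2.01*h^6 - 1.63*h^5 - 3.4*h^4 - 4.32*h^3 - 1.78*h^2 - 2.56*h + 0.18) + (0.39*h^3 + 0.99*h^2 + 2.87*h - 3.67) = -2.01*h^6 - 1.63*h^5 - 3.4*h^4 - 3.93*h^3 - 0.79*h^2 + 0.31*h - 3.49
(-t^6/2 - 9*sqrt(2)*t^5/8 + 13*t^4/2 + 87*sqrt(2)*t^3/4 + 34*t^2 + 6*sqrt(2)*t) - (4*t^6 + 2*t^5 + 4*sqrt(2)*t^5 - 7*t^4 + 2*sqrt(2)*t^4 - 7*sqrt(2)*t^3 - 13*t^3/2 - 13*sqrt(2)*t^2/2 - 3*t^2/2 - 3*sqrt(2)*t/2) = -9*t^6/2 - 41*sqrt(2)*t^5/8 - 2*t^5 - 2*sqrt(2)*t^4 + 27*t^4/2 + 13*t^3/2 + 115*sqrt(2)*t^3/4 + 13*sqrt(2)*t^2/2 + 71*t^2/2 + 15*sqrt(2)*t/2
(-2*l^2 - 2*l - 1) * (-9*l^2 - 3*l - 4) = 18*l^4 + 24*l^3 + 23*l^2 + 11*l + 4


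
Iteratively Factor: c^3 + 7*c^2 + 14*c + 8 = (c + 2)*(c^2 + 5*c + 4) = (c + 1)*(c + 2)*(c + 4)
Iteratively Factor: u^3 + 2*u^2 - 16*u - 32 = (u + 4)*(u^2 - 2*u - 8) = (u + 2)*(u + 4)*(u - 4)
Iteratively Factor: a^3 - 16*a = (a - 4)*(a^2 + 4*a) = a*(a - 4)*(a + 4)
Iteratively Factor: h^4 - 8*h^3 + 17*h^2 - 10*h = (h)*(h^3 - 8*h^2 + 17*h - 10) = h*(h - 1)*(h^2 - 7*h + 10) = h*(h - 5)*(h - 1)*(h - 2)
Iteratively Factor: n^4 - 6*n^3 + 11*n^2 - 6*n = (n - 1)*(n^3 - 5*n^2 + 6*n) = n*(n - 1)*(n^2 - 5*n + 6) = n*(n - 3)*(n - 1)*(n - 2)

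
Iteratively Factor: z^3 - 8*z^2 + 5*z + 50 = (z - 5)*(z^2 - 3*z - 10) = (z - 5)*(z + 2)*(z - 5)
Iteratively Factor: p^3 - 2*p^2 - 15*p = (p - 5)*(p^2 + 3*p) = p*(p - 5)*(p + 3)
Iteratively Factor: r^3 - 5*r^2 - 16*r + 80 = (r - 4)*(r^2 - r - 20) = (r - 4)*(r + 4)*(r - 5)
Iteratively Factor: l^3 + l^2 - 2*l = (l - 1)*(l^2 + 2*l) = l*(l - 1)*(l + 2)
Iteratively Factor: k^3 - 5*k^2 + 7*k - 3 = (k - 1)*(k^2 - 4*k + 3) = (k - 3)*(k - 1)*(k - 1)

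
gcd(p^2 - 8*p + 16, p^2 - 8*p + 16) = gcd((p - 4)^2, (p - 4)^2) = p^2 - 8*p + 16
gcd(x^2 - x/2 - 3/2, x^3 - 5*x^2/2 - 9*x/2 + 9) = x - 3/2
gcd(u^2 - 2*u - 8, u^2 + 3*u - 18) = 1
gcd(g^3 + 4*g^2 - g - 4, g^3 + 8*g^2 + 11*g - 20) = g^2 + 3*g - 4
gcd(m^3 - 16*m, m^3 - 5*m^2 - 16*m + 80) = m^2 - 16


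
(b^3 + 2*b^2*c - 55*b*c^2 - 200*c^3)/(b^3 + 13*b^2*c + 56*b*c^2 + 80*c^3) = (b^2 - 3*b*c - 40*c^2)/(b^2 + 8*b*c + 16*c^2)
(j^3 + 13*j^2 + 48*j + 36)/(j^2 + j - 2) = (j^3 + 13*j^2 + 48*j + 36)/(j^2 + j - 2)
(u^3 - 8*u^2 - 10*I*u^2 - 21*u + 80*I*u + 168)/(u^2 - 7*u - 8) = (u^2 - 10*I*u - 21)/(u + 1)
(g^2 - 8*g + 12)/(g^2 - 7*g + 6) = (g - 2)/(g - 1)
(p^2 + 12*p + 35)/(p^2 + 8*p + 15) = (p + 7)/(p + 3)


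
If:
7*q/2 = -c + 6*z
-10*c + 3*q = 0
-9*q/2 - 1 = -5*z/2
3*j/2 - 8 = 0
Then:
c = -18/175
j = 16/3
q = -12/35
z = -38/175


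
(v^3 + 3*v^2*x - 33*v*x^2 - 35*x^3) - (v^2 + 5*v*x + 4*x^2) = v^3 + 3*v^2*x - v^2 - 33*v*x^2 - 5*v*x - 35*x^3 - 4*x^2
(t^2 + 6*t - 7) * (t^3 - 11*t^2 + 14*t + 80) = t^5 - 5*t^4 - 59*t^3 + 241*t^2 + 382*t - 560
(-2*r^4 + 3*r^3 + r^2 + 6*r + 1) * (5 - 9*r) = 18*r^5 - 37*r^4 + 6*r^3 - 49*r^2 + 21*r + 5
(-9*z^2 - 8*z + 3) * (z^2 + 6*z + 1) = -9*z^4 - 62*z^3 - 54*z^2 + 10*z + 3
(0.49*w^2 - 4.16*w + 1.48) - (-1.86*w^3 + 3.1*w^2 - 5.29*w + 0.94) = 1.86*w^3 - 2.61*w^2 + 1.13*w + 0.54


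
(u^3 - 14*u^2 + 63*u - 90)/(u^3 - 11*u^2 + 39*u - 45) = (u - 6)/(u - 3)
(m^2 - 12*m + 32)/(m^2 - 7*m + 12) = (m - 8)/(m - 3)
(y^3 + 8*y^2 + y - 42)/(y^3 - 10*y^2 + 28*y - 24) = (y^2 + 10*y + 21)/(y^2 - 8*y + 12)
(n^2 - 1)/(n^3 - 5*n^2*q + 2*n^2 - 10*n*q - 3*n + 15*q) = (-n - 1)/(-n^2 + 5*n*q - 3*n + 15*q)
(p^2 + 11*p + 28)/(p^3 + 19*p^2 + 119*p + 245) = (p + 4)/(p^2 + 12*p + 35)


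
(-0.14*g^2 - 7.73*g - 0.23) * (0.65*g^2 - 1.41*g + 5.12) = -0.091*g^4 - 4.8271*g^3 + 10.033*g^2 - 39.2533*g - 1.1776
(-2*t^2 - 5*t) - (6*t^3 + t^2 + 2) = -6*t^3 - 3*t^2 - 5*t - 2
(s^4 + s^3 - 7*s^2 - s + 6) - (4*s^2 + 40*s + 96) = s^4 + s^3 - 11*s^2 - 41*s - 90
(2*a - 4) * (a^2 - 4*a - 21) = 2*a^3 - 12*a^2 - 26*a + 84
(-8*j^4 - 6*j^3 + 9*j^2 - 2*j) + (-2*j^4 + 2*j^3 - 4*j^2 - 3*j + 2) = -10*j^4 - 4*j^3 + 5*j^2 - 5*j + 2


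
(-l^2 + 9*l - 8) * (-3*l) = 3*l^3 - 27*l^2 + 24*l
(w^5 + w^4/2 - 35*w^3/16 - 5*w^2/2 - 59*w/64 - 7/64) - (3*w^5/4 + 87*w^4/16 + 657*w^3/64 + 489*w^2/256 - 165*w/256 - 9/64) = w^5/4 - 79*w^4/16 - 797*w^3/64 - 1129*w^2/256 - 71*w/256 + 1/32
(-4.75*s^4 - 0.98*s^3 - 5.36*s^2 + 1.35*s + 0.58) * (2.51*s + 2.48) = -11.9225*s^5 - 14.2398*s^4 - 15.884*s^3 - 9.9043*s^2 + 4.8038*s + 1.4384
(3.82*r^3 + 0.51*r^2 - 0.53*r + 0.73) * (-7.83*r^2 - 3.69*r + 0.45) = -29.9106*r^5 - 18.0891*r^4 + 3.987*r^3 - 3.5307*r^2 - 2.9322*r + 0.3285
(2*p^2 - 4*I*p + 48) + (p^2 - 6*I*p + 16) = 3*p^2 - 10*I*p + 64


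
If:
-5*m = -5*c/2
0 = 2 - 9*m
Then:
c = 4/9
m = 2/9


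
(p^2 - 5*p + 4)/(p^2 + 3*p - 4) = (p - 4)/(p + 4)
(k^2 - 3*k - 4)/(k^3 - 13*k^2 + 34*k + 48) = (k - 4)/(k^2 - 14*k + 48)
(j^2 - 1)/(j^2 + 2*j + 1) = (j - 1)/(j + 1)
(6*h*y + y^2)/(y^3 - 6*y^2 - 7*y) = (6*h + y)/(y^2 - 6*y - 7)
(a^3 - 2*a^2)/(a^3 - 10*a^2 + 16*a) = a/(a - 8)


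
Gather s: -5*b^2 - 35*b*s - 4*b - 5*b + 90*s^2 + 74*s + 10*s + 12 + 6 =-5*b^2 - 9*b + 90*s^2 + s*(84 - 35*b) + 18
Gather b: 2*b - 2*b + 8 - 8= 0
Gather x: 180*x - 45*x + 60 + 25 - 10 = 135*x + 75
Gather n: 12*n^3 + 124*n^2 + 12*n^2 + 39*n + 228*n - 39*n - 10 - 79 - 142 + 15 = 12*n^3 + 136*n^2 + 228*n - 216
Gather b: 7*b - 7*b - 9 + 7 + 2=0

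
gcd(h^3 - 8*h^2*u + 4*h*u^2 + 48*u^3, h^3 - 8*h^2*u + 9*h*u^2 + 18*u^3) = -h + 6*u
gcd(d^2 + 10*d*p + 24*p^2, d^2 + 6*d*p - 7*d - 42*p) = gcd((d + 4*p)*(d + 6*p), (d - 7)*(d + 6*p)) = d + 6*p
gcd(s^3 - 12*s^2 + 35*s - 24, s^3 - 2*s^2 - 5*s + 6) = s^2 - 4*s + 3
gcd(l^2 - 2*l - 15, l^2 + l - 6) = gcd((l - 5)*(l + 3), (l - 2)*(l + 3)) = l + 3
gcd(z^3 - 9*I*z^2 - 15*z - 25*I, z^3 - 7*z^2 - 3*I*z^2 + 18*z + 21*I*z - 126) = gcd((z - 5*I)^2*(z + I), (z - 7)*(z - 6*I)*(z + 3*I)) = 1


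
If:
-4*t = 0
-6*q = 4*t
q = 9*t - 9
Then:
No Solution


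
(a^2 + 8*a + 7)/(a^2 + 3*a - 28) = (a + 1)/(a - 4)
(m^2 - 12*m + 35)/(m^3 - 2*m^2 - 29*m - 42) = (m - 5)/(m^2 + 5*m + 6)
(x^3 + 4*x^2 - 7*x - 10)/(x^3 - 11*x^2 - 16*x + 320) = (x^2 - x - 2)/(x^2 - 16*x + 64)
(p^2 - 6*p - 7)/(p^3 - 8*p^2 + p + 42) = (p + 1)/(p^2 - p - 6)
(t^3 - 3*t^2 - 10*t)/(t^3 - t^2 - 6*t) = (t - 5)/(t - 3)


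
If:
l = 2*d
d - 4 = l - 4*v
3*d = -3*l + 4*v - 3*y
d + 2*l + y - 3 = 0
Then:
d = 5/7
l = 10/7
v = 33/28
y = -4/7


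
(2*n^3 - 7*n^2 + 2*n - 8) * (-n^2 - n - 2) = -2*n^5 + 5*n^4 + n^3 + 20*n^2 + 4*n + 16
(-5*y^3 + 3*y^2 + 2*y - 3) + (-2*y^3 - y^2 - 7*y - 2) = -7*y^3 + 2*y^2 - 5*y - 5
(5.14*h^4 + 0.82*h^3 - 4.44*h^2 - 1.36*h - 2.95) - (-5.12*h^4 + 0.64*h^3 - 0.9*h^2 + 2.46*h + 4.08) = 10.26*h^4 + 0.18*h^3 - 3.54*h^2 - 3.82*h - 7.03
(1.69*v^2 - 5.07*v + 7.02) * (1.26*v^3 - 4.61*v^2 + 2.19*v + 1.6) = 2.1294*v^5 - 14.1791*v^4 + 35.919*v^3 - 40.7615*v^2 + 7.2618*v + 11.232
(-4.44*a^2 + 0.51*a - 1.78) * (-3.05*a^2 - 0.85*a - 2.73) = 13.542*a^4 + 2.2185*a^3 + 17.1167*a^2 + 0.1207*a + 4.8594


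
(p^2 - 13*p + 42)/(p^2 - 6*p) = (p - 7)/p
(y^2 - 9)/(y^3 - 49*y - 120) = (y - 3)/(y^2 - 3*y - 40)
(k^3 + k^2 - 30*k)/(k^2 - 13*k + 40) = k*(k + 6)/(k - 8)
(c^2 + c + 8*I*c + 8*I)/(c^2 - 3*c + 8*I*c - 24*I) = (c + 1)/(c - 3)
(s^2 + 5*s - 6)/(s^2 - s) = (s + 6)/s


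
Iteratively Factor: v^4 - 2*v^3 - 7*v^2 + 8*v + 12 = (v - 3)*(v^3 + v^2 - 4*v - 4) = (v - 3)*(v - 2)*(v^2 + 3*v + 2) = (v - 3)*(v - 2)*(v + 1)*(v + 2)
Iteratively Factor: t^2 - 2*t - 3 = (t + 1)*(t - 3)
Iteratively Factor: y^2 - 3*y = (y - 3)*(y)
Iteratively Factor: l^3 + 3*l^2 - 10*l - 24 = (l + 4)*(l^2 - l - 6) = (l + 2)*(l + 4)*(l - 3)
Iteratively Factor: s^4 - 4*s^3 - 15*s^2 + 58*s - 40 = (s - 5)*(s^3 + s^2 - 10*s + 8) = (s - 5)*(s - 2)*(s^2 + 3*s - 4) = (s - 5)*(s - 2)*(s + 4)*(s - 1)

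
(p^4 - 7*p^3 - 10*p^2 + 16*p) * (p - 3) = p^5 - 10*p^4 + 11*p^3 + 46*p^2 - 48*p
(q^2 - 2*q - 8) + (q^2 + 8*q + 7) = 2*q^2 + 6*q - 1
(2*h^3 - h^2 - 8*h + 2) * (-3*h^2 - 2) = -6*h^5 + 3*h^4 + 20*h^3 - 4*h^2 + 16*h - 4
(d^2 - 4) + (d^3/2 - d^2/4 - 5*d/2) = d^3/2 + 3*d^2/4 - 5*d/2 - 4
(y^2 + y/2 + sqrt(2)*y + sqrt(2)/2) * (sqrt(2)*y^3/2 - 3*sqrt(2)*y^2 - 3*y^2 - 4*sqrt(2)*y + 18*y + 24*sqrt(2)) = sqrt(2)*y^5/2 - 11*sqrt(2)*y^4/4 - 2*y^4 - 17*sqrt(2)*y^3/2 + 11*y^3 - 2*y^2 + 77*sqrt(2)*y^2/2 + 21*sqrt(2)*y + 44*y + 24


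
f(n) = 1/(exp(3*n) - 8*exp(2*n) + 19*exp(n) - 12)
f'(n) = (-3*exp(3*n) + 16*exp(2*n) - 19*exp(n))/(exp(3*n) - 8*exp(2*n) + 19*exp(n) - 12)^2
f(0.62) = 0.48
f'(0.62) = 0.16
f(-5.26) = -0.08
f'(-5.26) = -0.00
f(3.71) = 0.00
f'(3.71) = -0.00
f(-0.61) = -0.26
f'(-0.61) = -0.40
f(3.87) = 0.00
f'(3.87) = -0.00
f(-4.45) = -0.08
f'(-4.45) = -0.00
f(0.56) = 0.47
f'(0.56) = -0.07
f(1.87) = 0.02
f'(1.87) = -0.12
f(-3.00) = -0.09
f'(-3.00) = -0.00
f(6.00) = 0.00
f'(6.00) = 0.00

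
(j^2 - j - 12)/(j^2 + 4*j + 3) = (j - 4)/(j + 1)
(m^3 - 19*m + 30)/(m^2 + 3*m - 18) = (m^2 + 3*m - 10)/(m + 6)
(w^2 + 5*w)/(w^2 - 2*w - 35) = w/(w - 7)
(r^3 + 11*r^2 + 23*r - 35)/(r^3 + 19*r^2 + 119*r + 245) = (r - 1)/(r + 7)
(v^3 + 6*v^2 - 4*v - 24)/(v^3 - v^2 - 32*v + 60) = (v + 2)/(v - 5)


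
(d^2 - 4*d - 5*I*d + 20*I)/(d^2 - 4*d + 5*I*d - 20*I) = (d - 5*I)/(d + 5*I)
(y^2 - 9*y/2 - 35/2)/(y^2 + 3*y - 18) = (2*y^2 - 9*y - 35)/(2*(y^2 + 3*y - 18))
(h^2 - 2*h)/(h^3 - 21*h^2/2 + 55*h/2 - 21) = 2*h/(2*h^2 - 17*h + 21)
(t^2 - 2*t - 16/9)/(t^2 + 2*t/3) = (t - 8/3)/t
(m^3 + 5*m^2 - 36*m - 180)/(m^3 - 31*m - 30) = (m + 6)/(m + 1)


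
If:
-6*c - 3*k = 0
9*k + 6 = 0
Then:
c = 1/3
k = -2/3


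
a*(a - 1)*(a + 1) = a^3 - a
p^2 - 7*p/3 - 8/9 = (p - 8/3)*(p + 1/3)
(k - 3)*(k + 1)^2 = k^3 - k^2 - 5*k - 3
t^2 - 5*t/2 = t*(t - 5/2)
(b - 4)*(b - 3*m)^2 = b^3 - 6*b^2*m - 4*b^2 + 9*b*m^2 + 24*b*m - 36*m^2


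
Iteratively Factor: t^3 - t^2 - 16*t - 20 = (t + 2)*(t^2 - 3*t - 10) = (t - 5)*(t + 2)*(t + 2)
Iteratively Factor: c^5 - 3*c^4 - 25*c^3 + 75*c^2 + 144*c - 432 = (c + 3)*(c^4 - 6*c^3 - 7*c^2 + 96*c - 144) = (c - 4)*(c + 3)*(c^3 - 2*c^2 - 15*c + 36) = (c - 4)*(c - 3)*(c + 3)*(c^2 + c - 12) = (c - 4)*(c - 3)*(c + 3)*(c + 4)*(c - 3)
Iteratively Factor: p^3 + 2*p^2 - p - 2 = (p - 1)*(p^2 + 3*p + 2) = (p - 1)*(p + 2)*(p + 1)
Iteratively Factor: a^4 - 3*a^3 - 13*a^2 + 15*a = (a - 1)*(a^3 - 2*a^2 - 15*a) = (a - 5)*(a - 1)*(a^2 + 3*a) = a*(a - 5)*(a - 1)*(a + 3)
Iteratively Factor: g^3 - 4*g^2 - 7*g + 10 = (g - 1)*(g^2 - 3*g - 10) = (g - 1)*(g + 2)*(g - 5)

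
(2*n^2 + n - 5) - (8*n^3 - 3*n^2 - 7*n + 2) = -8*n^3 + 5*n^2 + 8*n - 7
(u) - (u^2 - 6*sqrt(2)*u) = -u^2 + u + 6*sqrt(2)*u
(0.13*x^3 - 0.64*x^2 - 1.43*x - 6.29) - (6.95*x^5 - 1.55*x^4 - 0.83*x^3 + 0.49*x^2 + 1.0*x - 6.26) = -6.95*x^5 + 1.55*x^4 + 0.96*x^3 - 1.13*x^2 - 2.43*x - 0.0300000000000002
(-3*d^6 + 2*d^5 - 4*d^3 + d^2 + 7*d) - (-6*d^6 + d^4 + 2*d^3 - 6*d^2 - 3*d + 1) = 3*d^6 + 2*d^5 - d^4 - 6*d^3 + 7*d^2 + 10*d - 1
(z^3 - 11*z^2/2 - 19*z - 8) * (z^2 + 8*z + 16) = z^5 + 5*z^4/2 - 47*z^3 - 248*z^2 - 368*z - 128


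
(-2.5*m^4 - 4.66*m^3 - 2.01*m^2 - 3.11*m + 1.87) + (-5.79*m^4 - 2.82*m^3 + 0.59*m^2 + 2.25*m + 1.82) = -8.29*m^4 - 7.48*m^3 - 1.42*m^2 - 0.86*m + 3.69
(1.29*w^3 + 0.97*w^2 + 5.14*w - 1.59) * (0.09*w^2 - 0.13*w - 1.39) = 0.1161*w^5 - 0.0804*w^4 - 1.4566*w^3 - 2.1596*w^2 - 6.9379*w + 2.2101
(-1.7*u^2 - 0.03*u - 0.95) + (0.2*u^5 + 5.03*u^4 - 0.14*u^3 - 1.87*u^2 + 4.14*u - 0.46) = 0.2*u^5 + 5.03*u^4 - 0.14*u^3 - 3.57*u^2 + 4.11*u - 1.41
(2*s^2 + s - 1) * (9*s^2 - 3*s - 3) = 18*s^4 + 3*s^3 - 18*s^2 + 3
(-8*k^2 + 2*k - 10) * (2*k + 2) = -16*k^3 - 12*k^2 - 16*k - 20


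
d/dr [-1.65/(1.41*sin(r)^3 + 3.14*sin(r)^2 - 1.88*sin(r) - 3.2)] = (6.9795*sin(r)^2 + 10.362*sin(r) - 3.102)*cos(r)/(1.41*sin(r)^3 + 3.14*sin(r)^2 - 1.88*sin(r) - 3.2)^2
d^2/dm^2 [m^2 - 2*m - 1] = 2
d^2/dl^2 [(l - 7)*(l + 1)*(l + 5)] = 6*l - 2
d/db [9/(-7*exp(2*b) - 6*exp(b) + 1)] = (126*exp(b) + 54)*exp(b)/(7*exp(2*b) + 6*exp(b) - 1)^2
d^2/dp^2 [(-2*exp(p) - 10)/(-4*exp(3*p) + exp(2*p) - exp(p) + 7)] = (128*exp(6*p) + 1416*exp(5*p) - 470*exp(4*p) + 850*exp(3*p) + 2406*exp(2*p) - 256*exp(p) + 168)*exp(p)/(64*exp(9*p) - 48*exp(8*p) + 60*exp(7*p) - 361*exp(6*p) + 183*exp(5*p) - 192*exp(4*p) + 631*exp(3*p) - 168*exp(2*p) + 147*exp(p) - 343)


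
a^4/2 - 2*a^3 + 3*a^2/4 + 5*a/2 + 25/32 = (a/2 + 1/4)*(a - 5/2)^2*(a + 1/2)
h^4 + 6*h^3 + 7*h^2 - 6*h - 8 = (h - 1)*(h + 1)*(h + 2)*(h + 4)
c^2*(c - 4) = c^3 - 4*c^2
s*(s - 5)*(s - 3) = s^3 - 8*s^2 + 15*s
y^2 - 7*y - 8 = (y - 8)*(y + 1)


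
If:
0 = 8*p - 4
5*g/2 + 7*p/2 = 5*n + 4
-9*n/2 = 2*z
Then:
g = 9/10 - 8*z/9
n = -4*z/9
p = 1/2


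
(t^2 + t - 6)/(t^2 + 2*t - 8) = (t + 3)/(t + 4)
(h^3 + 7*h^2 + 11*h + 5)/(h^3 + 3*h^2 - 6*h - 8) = (h^2 + 6*h + 5)/(h^2 + 2*h - 8)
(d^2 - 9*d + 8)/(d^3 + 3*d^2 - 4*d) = (d - 8)/(d*(d + 4))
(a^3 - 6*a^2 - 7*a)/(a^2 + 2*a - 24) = a*(a^2 - 6*a - 7)/(a^2 + 2*a - 24)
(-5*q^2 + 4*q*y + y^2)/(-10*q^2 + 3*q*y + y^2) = (-q + y)/(-2*q + y)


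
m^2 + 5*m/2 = m*(m + 5/2)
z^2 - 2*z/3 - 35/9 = (z - 7/3)*(z + 5/3)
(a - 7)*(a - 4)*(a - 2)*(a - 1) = a^4 - 14*a^3 + 63*a^2 - 106*a + 56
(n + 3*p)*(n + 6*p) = n^2 + 9*n*p + 18*p^2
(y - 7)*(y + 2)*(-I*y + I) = -I*y^3 + 6*I*y^2 + 9*I*y - 14*I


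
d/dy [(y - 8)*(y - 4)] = 2*y - 12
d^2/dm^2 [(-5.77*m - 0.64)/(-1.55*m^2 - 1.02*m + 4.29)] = ((3.1*m + 1.02)*(5.77*m + 0.64)*(6.2*m + 2.04) - (53.661*m + 13.7548)*(1.55*m^2 + 1.02*m - 4.29))/(1.55*m^2 + 1.02*m - 4.29)^3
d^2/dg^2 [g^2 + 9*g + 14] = 2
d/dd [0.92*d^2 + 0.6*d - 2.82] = 1.84*d + 0.6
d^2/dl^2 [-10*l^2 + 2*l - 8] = -20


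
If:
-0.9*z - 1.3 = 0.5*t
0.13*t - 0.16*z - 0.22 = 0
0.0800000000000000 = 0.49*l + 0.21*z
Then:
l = 0.77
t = -0.05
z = -1.42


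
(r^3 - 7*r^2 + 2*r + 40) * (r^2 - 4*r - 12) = r^5 - 11*r^4 + 18*r^3 + 116*r^2 - 184*r - 480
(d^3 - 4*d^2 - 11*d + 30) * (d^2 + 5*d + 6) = d^5 + d^4 - 25*d^3 - 49*d^2 + 84*d + 180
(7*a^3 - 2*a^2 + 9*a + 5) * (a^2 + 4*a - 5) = 7*a^5 + 26*a^4 - 34*a^3 + 51*a^2 - 25*a - 25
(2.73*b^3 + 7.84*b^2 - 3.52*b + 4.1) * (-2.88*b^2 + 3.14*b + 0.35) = -7.8624*b^5 - 14.007*b^4 + 35.7107*b^3 - 20.1168*b^2 + 11.642*b + 1.435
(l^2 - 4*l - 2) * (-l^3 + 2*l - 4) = -l^5 + 4*l^4 + 4*l^3 - 12*l^2 + 12*l + 8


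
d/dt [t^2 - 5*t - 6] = 2*t - 5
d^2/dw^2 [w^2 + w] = 2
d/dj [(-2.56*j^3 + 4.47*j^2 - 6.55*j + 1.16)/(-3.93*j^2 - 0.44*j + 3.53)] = (10.0608*j^4 + 2.2528*j^3 - 54.8187*j^2 + 40.6758*j - 22.6111)/(15.4449*j^4 + 3.4584*j^3 - 27.5522*j^2 - 3.1064*j + 12.4609)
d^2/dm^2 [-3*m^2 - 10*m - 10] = -6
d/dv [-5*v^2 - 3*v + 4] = -10*v - 3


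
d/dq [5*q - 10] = 5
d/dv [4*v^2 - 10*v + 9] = 8*v - 10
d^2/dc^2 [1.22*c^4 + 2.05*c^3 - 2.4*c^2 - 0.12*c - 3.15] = 14.64*c^2 + 12.3*c - 4.8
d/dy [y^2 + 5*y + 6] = 2*y + 5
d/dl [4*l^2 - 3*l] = 8*l - 3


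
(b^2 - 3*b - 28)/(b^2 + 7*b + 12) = (b - 7)/(b + 3)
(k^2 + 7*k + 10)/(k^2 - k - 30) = (k + 2)/(k - 6)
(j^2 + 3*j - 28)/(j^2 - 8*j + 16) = (j + 7)/(j - 4)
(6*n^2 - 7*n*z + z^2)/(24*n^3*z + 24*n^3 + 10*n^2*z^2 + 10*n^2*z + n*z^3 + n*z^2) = (6*n^2 - 7*n*z + z^2)/(n*(24*n^2*z + 24*n^2 + 10*n*z^2 + 10*n*z + z^3 + z^2))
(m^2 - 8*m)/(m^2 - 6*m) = (m - 8)/(m - 6)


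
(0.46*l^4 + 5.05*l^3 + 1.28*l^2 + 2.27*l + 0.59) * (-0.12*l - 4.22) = -0.0552*l^5 - 2.5472*l^4 - 21.4646*l^3 - 5.674*l^2 - 9.6502*l - 2.4898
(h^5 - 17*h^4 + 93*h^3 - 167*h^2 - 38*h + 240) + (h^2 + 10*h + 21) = h^5 - 17*h^4 + 93*h^3 - 166*h^2 - 28*h + 261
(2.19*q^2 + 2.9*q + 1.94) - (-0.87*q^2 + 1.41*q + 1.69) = 3.06*q^2 + 1.49*q + 0.25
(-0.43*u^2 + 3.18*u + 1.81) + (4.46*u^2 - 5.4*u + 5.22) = 4.03*u^2 - 2.22*u + 7.03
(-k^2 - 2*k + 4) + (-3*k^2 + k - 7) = -4*k^2 - k - 3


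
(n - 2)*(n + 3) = n^2 + n - 6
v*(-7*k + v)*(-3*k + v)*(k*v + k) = 21*k^3*v^2 + 21*k^3*v - 10*k^2*v^3 - 10*k^2*v^2 + k*v^4 + k*v^3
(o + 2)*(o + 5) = o^2 + 7*o + 10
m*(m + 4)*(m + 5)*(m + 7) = m^4 + 16*m^3 + 83*m^2 + 140*m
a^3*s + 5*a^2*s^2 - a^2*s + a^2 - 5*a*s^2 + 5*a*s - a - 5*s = (a - 1)*(a + 5*s)*(a*s + 1)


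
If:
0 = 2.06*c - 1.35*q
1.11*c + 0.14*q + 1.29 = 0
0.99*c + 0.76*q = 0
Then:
No Solution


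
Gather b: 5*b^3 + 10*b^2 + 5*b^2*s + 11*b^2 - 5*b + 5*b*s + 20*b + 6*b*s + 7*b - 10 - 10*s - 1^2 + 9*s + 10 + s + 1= 5*b^3 + b^2*(5*s + 21) + b*(11*s + 22)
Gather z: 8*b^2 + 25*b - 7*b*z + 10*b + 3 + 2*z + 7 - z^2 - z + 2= 8*b^2 + 35*b - z^2 + z*(1 - 7*b) + 12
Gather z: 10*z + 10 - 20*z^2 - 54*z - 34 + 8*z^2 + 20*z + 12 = -12*z^2 - 24*z - 12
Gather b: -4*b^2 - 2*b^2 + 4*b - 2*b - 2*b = -6*b^2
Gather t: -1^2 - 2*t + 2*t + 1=0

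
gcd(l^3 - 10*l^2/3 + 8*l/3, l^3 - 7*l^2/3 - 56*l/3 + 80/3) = l - 4/3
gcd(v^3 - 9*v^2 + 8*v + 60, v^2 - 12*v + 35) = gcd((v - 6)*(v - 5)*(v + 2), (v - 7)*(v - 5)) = v - 5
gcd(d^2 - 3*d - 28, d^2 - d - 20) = d + 4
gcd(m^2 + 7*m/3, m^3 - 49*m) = m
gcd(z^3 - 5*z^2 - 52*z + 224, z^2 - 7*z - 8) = z - 8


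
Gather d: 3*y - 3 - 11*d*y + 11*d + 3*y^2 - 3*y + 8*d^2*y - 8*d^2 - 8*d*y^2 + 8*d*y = d^2*(8*y - 8) + d*(-8*y^2 - 3*y + 11) + 3*y^2 - 3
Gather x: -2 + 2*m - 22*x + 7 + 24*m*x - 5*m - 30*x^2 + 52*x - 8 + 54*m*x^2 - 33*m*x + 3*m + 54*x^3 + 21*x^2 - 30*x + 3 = -9*m*x + 54*x^3 + x^2*(54*m - 9)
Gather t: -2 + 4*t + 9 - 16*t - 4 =3 - 12*t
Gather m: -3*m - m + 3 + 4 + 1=8 - 4*m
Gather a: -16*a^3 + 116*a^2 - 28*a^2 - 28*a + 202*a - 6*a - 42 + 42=-16*a^3 + 88*a^2 + 168*a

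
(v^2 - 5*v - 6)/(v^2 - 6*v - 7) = (v - 6)/(v - 7)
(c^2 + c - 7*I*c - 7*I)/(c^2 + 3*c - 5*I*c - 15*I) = (c^2 + c*(1 - 7*I) - 7*I)/(c^2 + c*(3 - 5*I) - 15*I)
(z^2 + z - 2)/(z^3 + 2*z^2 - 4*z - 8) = (z - 1)/(z^2 - 4)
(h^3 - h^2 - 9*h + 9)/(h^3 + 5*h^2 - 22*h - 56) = (h^3 - h^2 - 9*h + 9)/(h^3 + 5*h^2 - 22*h - 56)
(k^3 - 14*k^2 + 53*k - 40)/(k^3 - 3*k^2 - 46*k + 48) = (k - 5)/(k + 6)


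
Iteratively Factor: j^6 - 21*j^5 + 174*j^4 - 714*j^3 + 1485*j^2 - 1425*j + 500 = (j - 4)*(j^5 - 17*j^4 + 106*j^3 - 290*j^2 + 325*j - 125) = (j - 5)*(j - 4)*(j^4 - 12*j^3 + 46*j^2 - 60*j + 25) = (j - 5)*(j - 4)*(j - 1)*(j^3 - 11*j^2 + 35*j - 25) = (j - 5)*(j - 4)*(j - 1)^2*(j^2 - 10*j + 25) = (j - 5)^2*(j - 4)*(j - 1)^2*(j - 5)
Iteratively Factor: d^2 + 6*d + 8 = (d + 2)*(d + 4)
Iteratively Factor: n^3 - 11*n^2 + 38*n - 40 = (n - 4)*(n^2 - 7*n + 10) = (n - 5)*(n - 4)*(n - 2)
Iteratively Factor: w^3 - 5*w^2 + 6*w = (w - 3)*(w^2 - 2*w) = w*(w - 3)*(w - 2)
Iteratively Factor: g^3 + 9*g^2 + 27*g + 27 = (g + 3)*(g^2 + 6*g + 9) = (g + 3)^2*(g + 3)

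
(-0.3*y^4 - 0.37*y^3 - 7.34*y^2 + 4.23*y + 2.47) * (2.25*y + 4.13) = -0.675*y^5 - 2.0715*y^4 - 18.0431*y^3 - 20.7967*y^2 + 23.0274*y + 10.2011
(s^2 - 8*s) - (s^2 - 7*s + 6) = -s - 6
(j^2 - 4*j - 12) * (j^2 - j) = j^4 - 5*j^3 - 8*j^2 + 12*j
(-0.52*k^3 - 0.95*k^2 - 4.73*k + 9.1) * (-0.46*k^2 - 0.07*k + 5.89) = 0.2392*k^5 + 0.4734*k^4 - 0.8205*k^3 - 9.4504*k^2 - 28.4967*k + 53.599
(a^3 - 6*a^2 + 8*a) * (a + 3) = a^4 - 3*a^3 - 10*a^2 + 24*a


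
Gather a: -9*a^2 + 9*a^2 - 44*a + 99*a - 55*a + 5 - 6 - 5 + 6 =0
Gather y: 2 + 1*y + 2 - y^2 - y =4 - y^2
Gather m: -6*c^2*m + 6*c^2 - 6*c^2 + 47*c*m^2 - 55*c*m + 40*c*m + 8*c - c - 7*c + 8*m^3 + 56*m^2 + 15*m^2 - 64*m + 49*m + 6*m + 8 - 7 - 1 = 8*m^3 + m^2*(47*c + 71) + m*(-6*c^2 - 15*c - 9)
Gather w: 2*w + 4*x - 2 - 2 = 2*w + 4*x - 4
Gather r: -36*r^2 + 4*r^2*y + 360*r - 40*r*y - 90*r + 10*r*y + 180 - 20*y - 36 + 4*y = r^2*(4*y - 36) + r*(270 - 30*y) - 16*y + 144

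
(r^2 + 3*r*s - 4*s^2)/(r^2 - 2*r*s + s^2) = (r + 4*s)/(r - s)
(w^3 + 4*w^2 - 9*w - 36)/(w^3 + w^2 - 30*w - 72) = (w - 3)/(w - 6)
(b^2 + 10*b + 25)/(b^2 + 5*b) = (b + 5)/b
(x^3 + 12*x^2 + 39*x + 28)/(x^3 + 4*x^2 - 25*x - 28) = (x + 4)/(x - 4)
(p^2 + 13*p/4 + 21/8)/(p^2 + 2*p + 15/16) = 2*(8*p^2 + 26*p + 21)/(16*p^2 + 32*p + 15)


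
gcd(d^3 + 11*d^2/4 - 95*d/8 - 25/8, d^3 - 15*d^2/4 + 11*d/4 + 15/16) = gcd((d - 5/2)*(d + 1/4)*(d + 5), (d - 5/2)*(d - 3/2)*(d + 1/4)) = d^2 - 9*d/4 - 5/8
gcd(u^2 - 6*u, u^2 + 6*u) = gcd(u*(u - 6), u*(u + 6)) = u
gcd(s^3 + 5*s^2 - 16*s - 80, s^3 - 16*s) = s^2 - 16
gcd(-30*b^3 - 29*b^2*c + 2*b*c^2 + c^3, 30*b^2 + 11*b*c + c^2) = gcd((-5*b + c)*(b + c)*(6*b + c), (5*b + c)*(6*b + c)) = 6*b + c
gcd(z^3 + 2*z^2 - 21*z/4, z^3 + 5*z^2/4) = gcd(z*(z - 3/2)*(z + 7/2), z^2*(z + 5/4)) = z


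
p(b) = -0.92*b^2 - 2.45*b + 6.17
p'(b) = -1.84*b - 2.45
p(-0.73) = 7.47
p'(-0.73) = -1.11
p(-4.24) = 0.02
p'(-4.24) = 5.35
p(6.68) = -51.25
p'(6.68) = -14.74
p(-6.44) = -16.21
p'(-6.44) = 9.40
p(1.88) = -1.69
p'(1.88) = -5.91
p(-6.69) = -18.62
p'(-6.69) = 9.86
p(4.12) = -19.54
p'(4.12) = -10.03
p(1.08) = 2.45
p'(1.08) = -4.44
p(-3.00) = 5.24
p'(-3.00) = 3.07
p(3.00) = -9.46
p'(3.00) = -7.97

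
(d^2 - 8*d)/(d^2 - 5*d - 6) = d*(8 - d)/(-d^2 + 5*d + 6)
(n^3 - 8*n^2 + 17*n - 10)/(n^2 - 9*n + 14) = (n^2 - 6*n + 5)/(n - 7)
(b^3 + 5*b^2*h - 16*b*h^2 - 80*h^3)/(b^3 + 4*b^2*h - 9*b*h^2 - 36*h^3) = (b^2 + b*h - 20*h^2)/(b^2 - 9*h^2)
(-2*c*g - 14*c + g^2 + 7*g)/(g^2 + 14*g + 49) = (-2*c + g)/(g + 7)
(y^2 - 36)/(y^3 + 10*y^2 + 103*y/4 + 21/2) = 4*(y - 6)/(4*y^2 + 16*y + 7)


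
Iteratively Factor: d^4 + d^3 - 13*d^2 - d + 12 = (d - 1)*(d^3 + 2*d^2 - 11*d - 12) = (d - 1)*(d + 4)*(d^2 - 2*d - 3) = (d - 1)*(d + 1)*(d + 4)*(d - 3)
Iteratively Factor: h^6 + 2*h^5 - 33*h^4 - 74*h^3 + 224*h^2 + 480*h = (h - 5)*(h^5 + 7*h^4 + 2*h^3 - 64*h^2 - 96*h) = (h - 5)*(h + 4)*(h^4 + 3*h^3 - 10*h^2 - 24*h) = h*(h - 5)*(h + 4)*(h^3 + 3*h^2 - 10*h - 24) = h*(h - 5)*(h - 3)*(h + 4)*(h^2 + 6*h + 8) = h*(h - 5)*(h - 3)*(h + 2)*(h + 4)*(h + 4)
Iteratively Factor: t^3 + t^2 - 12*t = (t + 4)*(t^2 - 3*t) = (t - 3)*(t + 4)*(t)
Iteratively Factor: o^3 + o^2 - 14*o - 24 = (o + 3)*(o^2 - 2*o - 8) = (o + 2)*(o + 3)*(o - 4)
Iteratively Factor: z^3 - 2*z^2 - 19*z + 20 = (z + 4)*(z^2 - 6*z + 5) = (z - 1)*(z + 4)*(z - 5)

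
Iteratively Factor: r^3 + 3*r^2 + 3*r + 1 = (r + 1)*(r^2 + 2*r + 1) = (r + 1)^2*(r + 1)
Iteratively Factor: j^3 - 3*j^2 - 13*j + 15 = (j + 3)*(j^2 - 6*j + 5) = (j - 5)*(j + 3)*(j - 1)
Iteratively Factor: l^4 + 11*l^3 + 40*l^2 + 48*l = (l + 4)*(l^3 + 7*l^2 + 12*l) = (l + 4)^2*(l^2 + 3*l) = l*(l + 4)^2*(l + 3)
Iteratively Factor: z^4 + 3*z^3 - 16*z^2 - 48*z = (z + 3)*(z^3 - 16*z) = (z - 4)*(z + 3)*(z^2 + 4*z) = z*(z - 4)*(z + 3)*(z + 4)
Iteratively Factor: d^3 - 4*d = (d - 2)*(d^2 + 2*d) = (d - 2)*(d + 2)*(d)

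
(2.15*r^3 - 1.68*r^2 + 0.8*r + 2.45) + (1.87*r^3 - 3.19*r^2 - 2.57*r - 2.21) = 4.02*r^3 - 4.87*r^2 - 1.77*r + 0.24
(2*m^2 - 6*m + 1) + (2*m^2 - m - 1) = 4*m^2 - 7*m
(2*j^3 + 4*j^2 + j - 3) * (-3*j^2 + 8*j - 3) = -6*j^5 + 4*j^4 + 23*j^3 + 5*j^2 - 27*j + 9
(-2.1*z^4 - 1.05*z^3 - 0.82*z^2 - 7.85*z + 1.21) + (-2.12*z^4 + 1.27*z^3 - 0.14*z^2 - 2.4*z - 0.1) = -4.22*z^4 + 0.22*z^3 - 0.96*z^2 - 10.25*z + 1.11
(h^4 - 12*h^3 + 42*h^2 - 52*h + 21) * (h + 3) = h^5 - 9*h^4 + 6*h^3 + 74*h^2 - 135*h + 63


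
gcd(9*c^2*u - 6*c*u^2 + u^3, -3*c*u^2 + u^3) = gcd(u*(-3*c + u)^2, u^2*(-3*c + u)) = -3*c*u + u^2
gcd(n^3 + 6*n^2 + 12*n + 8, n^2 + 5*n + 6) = n + 2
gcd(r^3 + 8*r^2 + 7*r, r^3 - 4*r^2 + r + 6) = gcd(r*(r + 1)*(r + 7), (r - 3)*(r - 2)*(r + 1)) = r + 1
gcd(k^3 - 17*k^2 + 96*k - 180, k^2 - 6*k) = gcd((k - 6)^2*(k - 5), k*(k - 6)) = k - 6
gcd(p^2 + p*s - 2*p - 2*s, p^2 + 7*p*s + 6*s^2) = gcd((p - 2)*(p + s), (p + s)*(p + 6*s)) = p + s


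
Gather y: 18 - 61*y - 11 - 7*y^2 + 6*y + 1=-7*y^2 - 55*y + 8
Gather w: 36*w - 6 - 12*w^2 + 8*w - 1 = -12*w^2 + 44*w - 7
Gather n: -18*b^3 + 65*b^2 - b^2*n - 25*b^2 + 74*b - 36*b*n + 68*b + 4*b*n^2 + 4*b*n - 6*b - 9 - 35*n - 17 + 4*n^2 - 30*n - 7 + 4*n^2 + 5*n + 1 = -18*b^3 + 40*b^2 + 136*b + n^2*(4*b + 8) + n*(-b^2 - 32*b - 60) - 32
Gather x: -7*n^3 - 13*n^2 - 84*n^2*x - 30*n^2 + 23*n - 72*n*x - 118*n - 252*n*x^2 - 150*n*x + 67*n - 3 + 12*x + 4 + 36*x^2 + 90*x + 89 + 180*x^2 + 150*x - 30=-7*n^3 - 43*n^2 - 28*n + x^2*(216 - 252*n) + x*(-84*n^2 - 222*n + 252) + 60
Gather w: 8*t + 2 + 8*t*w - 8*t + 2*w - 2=w*(8*t + 2)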